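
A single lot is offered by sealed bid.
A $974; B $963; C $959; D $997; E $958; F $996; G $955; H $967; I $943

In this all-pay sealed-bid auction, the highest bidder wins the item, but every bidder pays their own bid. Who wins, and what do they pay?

D pays $997

All-pay sealed-bid auction: the highest bidder wins the item, but every bidder pays their own bid.
Bids ranked: 997 (D) > 996 (F) > 974 (A) > 967 (H) > 963 (B) > 959 (C) > …
D wins with the top bid; all bids are sunk regardless.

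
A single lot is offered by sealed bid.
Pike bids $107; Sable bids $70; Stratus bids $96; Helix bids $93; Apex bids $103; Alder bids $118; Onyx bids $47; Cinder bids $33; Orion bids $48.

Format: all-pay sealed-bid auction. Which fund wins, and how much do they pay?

All-pay sealed-bid auction: the highest bidder wins the item, but every bidder pays their own bid.
Bids in order: 118 (Alder) > 107 (Pike) > 103 (Apex) > 96 (Stratus) > 93 (Helix) > 70 (Sable) > …
Alder is highest and takes the item; every bidder forfeits their bid.

Alder pays $118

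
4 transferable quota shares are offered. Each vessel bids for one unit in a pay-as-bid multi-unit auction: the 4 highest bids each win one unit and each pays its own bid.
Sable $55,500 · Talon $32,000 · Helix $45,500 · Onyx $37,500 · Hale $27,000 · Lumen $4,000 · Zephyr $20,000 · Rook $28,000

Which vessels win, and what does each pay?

Bids ranked high→low: 55,500 (Sable), 45,500 (Helix), 37,500 (Onyx), 32,000 (Talon), 28,000 (Rook), 27,000 (Hale), …
The 4 highest are Sable, Helix, Onyx, Talon.
Each winner pays its own bid: Sable $55,500, Helix $45,500, Onyx $37,500, Talon $32,000.

Sable $55,500, Helix $45,500, Onyx $37,500, Talon $32,000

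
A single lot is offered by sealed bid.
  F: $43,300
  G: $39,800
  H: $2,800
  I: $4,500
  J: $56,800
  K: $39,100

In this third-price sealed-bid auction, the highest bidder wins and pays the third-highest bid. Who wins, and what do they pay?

Third-price sealed-bid auction: the highest bidder wins and pays the third-highest bid.
Bids in order: 56,800 (J) > 43,300 (F) > 39,800 (G) > 39,100 (K) > 4,500 (I) > 2,800 (H)
J is highest; pays the third-highest bid, $39,800.

J pays $39,800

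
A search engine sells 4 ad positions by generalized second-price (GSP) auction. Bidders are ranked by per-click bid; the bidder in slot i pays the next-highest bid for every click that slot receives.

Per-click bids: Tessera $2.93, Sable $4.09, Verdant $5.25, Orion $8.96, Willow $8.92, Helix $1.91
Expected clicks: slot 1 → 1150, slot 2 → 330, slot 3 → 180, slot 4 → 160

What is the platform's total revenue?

Sorting advertisers: $8.96 (Orion) > $8.92 (Willow) > $5.25 (Verdant) > $4.09 (Sable) > $2.93 (Tessera) > …
Slot 1: Orion pays $8.92 × 1150 = $10258.00
Slot 2: Willow pays $5.25 × 330 = $1732.50
Slot 3: Verdant pays $4.09 × 180 = $736.20
Slot 4: Sable pays $2.93 × 160 = $468.80
Total = $13195.50

Total revenue: $13195.50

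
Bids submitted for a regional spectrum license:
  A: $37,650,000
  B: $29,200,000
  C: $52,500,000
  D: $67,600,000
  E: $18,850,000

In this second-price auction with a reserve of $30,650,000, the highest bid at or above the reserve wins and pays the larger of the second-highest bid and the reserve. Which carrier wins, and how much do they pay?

Second-price auction with a reserve of $30,650,000: the highest bid at or above the reserve wins and pays the larger of the second-highest bid and the reserve.
Sorting bids: 67,600,000 (D) > 52,500,000 (C) > 37,650,000 (A) > 29,200,000 (B) > 18,850,000 (E)
D has the top bid at or above the reserve ($67,600,000).
Second-highest bid $52,500,000 exceeds the reserve $30,650,000 → payment $52,500,000.

D pays $52,500,000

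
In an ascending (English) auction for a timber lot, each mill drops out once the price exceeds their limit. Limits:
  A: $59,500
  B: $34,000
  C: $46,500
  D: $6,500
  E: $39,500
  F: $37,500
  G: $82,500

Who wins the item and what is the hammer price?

G wins at $59,500

Rule: the price rises until one bidder remains; the winner pays the price at which the last rival dropped out.
Limits ranked: 82,500 (G) > 59,500 (A) > 46,500 (C) > 39,500 (E) > 37,500 (F) > 34,000 (B) > …
Bidding ends when A exits at $59,500; G takes it.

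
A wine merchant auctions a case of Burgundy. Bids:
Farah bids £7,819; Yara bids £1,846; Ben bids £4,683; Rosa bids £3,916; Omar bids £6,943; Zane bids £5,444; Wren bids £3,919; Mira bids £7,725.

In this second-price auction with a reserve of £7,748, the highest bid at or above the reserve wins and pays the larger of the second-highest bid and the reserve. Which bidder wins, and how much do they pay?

Farah pays £7,748

Second-price auction with a reserve of £7,748: the highest bid at or above the reserve wins and pays the larger of the second-highest bid and the reserve.
Bids in order: 7,819 (Farah) > 7,725 (Mira) > 6,943 (Omar) > 5,444 (Zane) > 4,683 (Ben) > 3,919 (Wren) > …
Farah has the top bid at or above the reserve (£7,819).
max(second-highest £7,725, reserve £7,748) = £7,748.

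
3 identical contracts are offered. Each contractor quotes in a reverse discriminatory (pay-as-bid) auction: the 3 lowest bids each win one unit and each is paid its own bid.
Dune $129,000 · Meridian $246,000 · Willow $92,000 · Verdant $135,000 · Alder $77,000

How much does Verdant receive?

Ordering the bids: 77,000 (Alder), 92,000 (Willow), 129,000 (Dune), 135,000 (Verdant), 246,000 (Meridian)
Lowest 3: Alder, Willow, Dune.
Verdant does not win → $0.

Verdant is paid $0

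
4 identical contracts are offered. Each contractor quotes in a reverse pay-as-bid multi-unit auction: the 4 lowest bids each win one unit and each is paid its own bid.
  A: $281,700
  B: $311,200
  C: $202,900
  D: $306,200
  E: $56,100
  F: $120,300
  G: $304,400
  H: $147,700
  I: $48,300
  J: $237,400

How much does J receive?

J is paid $0

Ordering the bids: 48,300 (I), 56,100 (E), 120,300 (F), 147,700 (H), 202,900 (C), 237,400 (J), …
Winners (4 units): I, E, F, H.
J does not win → $0.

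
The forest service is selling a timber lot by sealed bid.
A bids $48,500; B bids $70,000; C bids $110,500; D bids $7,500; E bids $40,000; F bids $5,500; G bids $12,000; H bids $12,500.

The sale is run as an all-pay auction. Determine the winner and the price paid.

Bids ranked: 110,500 (C) > 70,000 (B) > 48,500 (A) > 40,000 (E) > 12,500 (H) > 12,000 (G) > …
C is highest and takes the item; every bidder forfeits their bid.

C pays $110,500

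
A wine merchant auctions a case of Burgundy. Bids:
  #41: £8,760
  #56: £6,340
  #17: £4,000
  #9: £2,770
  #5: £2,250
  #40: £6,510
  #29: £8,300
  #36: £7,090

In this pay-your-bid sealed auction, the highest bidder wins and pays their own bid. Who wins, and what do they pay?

#41 pays £8,760

Rule: the highest bidder wins and pays their own bid.
Bids ranked: 8,760 (#41) > 8,300 (#29) > 7,090 (#36) > 6,510 (#40) > 6,340 (#56) > 4,000 (#17) > …
#41 has the highest bid and pays exactly that: £8,760.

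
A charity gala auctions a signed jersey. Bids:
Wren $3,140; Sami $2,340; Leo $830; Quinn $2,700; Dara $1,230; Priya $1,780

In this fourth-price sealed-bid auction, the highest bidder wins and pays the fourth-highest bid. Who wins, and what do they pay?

Bids in order: 3,140 (Wren) > 2,700 (Quinn) > 2,340 (Sami) > 1,780 (Priya) > 1,230 (Dara) > 830 (Leo)
Wren is highest; pays the fourth-highest bid, $1,780.

Wren pays $1,780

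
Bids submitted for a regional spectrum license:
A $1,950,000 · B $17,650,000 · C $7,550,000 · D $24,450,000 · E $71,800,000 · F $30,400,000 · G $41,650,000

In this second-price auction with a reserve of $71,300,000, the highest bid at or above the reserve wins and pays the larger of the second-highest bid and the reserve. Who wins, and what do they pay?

E pays $71,300,000

Sorting bids: 71,800,000 (E) > 41,650,000 (G) > 30,400,000 (F) > 24,450,000 (D) > 17,650,000 (B) > 7,550,000 (C) > …
Highest eligible bid: E at $71,800,000.
Second-highest bid $41,650,000 is below the reserve $71,300,000, so the reserve binds → payment $71,300,000.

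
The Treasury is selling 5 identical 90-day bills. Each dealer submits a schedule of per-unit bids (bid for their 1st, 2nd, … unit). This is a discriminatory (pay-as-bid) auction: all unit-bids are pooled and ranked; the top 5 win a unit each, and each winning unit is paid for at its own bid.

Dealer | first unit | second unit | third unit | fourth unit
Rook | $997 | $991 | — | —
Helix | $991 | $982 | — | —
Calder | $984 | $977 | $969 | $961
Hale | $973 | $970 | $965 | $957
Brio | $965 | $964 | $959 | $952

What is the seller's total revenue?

All unit-bids, highest first — top 5: 997 (Rook-1), 991 (Rook-2), 991 (Helix-1), 984 (Calder-1), 982 (Helix-2)
Next rejected bid: $977 (not a price — pay-as-bid).
Each winning unit pays its own bid.
Revenue = 997 + 991 + 991 + 984 + 982 = $4,945.

Total revenue: $4,945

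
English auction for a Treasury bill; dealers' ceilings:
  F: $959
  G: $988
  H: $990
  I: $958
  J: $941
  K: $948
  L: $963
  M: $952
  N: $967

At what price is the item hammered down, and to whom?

Open ascending-bid auction: the price rises until one bidder remains; the winner pays the price at which the last rival dropped out.
Limits in order: 990 (H) > 988 (G) > 967 (N) > 963 (L) > 959 (F) > 958 (I) > …
Once the price passes $988, only H is left; the hammer falls at G's limit of $988.

H wins at $988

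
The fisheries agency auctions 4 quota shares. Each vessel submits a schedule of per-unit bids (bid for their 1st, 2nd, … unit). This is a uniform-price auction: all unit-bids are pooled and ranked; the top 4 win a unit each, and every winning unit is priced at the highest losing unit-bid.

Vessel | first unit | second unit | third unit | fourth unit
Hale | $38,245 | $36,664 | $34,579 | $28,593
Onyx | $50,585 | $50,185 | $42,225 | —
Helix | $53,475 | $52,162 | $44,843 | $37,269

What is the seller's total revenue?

All unit-bids, highest first — top 4: 53,475 (Helix-1), 52,162 (Helix-2), 50,585 (Onyx-1), 50,185 (Onyx-2)
The (k+1)-th unit-bid is $44,843.
Allocation: Helix 2, Onyx 2. Every unit priced at $44,843.
Revenue = 4 × 44,843 = $179,372.

Total revenue: $179,372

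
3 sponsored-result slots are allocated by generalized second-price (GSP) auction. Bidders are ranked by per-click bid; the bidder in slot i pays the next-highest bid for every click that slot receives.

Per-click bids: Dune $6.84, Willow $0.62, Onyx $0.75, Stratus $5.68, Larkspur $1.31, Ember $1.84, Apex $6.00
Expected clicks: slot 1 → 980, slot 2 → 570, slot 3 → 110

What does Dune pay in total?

Ranked by bid: $6.84 (Dune) > $6.00 (Apex) > $5.68 (Stratus) > $1.84 (Ember) > …
Dune holds slot 1 → pays next bid $6.00 × 980 clicks = $5880.00.

Dune pays $5880.00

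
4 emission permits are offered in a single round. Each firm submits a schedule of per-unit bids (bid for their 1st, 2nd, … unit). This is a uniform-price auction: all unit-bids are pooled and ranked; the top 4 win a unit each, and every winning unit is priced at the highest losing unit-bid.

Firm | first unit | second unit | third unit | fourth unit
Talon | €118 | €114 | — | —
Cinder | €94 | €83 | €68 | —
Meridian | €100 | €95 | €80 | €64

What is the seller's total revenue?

Pooled unit-bids ranked (top 4): 118 (Talon-1), 114 (Talon-2), 100 (Meridian-1), 95 (Meridian-2)
First bid not allocated: €94.
Allocation: Meridian 2, Talon 2. Every unit priced at €94.
Revenue = 4 × 94 = €376.

Total revenue: €376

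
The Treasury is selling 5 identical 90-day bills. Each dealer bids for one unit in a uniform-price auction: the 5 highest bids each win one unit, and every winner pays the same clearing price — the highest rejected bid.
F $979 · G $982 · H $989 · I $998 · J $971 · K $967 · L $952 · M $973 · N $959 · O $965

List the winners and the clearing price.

I, H, G, F, M; each pays $971

Bids ranked high→low: 998 (I), 989 (H), 982 (G), 979 (F), 973 (M), 971 (J), 967 (K), …
Winners (5 units): I, H, G, F, M.
Clearing price = highest rejected bid = $971.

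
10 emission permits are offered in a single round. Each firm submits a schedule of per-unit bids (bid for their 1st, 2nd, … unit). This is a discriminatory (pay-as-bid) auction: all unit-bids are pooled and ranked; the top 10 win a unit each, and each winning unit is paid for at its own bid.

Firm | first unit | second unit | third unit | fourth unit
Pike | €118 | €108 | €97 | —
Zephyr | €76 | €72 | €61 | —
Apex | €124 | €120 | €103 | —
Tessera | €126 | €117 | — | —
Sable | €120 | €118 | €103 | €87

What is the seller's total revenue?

Total revenue: €1,157

Merging the schedules and taking the best 10: 126 (Tessera-1), 124 (Apex-1), 120 (Apex-2), 120 (Sable-1), 118 (Pike-1), 118 (Sable-2), 117 (Tessera-2), 108 (Pike-2), 103 (Apex-3), 103 (Sable-3)
Next rejected bid: €97 (not a price — pay-as-bid).
Each winning unit pays its own bid.
Revenue = 126 + 124 + 120 + 120 + 118 + 118 + 117 + 108 + 103 + 103 = €1,157.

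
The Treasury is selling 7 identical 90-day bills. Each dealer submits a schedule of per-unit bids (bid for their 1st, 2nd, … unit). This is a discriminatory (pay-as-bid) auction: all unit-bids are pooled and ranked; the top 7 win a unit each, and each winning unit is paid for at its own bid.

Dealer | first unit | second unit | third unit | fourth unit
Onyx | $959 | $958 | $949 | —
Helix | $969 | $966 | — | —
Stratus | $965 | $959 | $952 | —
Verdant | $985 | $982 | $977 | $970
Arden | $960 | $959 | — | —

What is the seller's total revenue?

Total revenue: $6,814

All unit-bids, highest first — top 7: 985 (Verdant-1), 982 (Verdant-2), 977 (Verdant-3), 970 (Verdant-4), 969 (Helix-1), 966 (Helix-2), 965 (Stratus-1)
Next rejected bid: $960 (not a price — pay-as-bid).
Each winning unit pays its own bid.
Revenue = 985 + 982 + 977 + 970 + 969 + 966 + 965 = $6,814.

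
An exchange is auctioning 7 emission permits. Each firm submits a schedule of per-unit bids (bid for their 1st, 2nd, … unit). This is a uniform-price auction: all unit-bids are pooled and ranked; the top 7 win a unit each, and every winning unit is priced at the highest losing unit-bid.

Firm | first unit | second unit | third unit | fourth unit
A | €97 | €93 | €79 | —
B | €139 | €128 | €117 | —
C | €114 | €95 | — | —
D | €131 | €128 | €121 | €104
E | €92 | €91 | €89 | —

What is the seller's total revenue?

All unit-bids, highest first — top 7: 139 (B-1), 131 (D-1), 128 (B-2), 128 (D-2), 121 (D-3), 117 (B-3), 114 (C-1)
First bid not allocated: €104.
Allocation: B 3, C 1, D 3. Every unit priced at €104.
Revenue = 7 × 104 = €728.

Total revenue: €728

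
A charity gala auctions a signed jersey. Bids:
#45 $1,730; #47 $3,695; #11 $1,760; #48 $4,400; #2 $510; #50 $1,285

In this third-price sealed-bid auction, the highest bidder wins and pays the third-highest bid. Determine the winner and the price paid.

#48 pays $1,760

Bids in order: 4,400 (#48) > 3,695 (#47) > 1,760 (#11) > 1,730 (#45) > 1,285 (#50) > 510 (#2)
#48 wins; payment is bid #3 in the ranking = $1,760.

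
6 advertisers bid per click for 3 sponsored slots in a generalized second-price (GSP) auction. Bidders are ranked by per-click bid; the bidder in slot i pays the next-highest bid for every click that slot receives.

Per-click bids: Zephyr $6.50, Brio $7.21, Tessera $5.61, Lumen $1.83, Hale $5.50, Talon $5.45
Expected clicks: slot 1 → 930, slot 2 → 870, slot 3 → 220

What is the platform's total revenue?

Ranked by bid: $7.21 (Brio) > $6.50 (Zephyr) > $5.61 (Tessera) > $5.50 (Hale) > …
Slot 1: Brio pays $6.50 × 930 = $6045.00
Slot 2: Zephyr pays $5.61 × 870 = $4880.70
Slot 3: Tessera pays $5.50 × 220 = $1210.00
Total = $12135.70

Total revenue: $12135.70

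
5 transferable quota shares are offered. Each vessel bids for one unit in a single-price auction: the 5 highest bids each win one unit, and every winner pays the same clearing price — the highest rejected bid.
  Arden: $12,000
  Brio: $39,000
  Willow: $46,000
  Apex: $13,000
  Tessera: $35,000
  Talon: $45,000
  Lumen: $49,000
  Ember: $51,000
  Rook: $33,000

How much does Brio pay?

Brio pays $35,000

Bids ranked high→low: 51,000 (Ember), 49,000 (Lumen), 46,000 (Willow), 45,000 (Talon), 39,000 (Brio), 35,000 (Tessera), 33,000 (Rook), …
The 5 highest are Ember, Lumen, Willow, Talon, Brio.
Highest unsuccessful bid: $35,000 → clearing price.
Brio wins → pays $35,000.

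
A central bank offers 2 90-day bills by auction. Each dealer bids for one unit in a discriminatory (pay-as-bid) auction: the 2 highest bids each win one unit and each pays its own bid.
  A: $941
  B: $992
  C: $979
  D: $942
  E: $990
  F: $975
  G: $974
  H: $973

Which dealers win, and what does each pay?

Ordering the bids: 992 (B), 990 (E), 979 (C), 975 (F), …
Winners (2 units): B, E.
Each winner pays its own bid: B $992, E $990.

B $992, E $990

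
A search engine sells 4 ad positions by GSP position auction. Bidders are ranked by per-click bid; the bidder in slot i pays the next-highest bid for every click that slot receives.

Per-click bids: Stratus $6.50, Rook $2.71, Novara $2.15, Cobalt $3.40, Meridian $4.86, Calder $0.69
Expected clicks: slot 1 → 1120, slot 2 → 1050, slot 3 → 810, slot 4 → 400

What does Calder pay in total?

Calder pays $0.00

Per-click bids in order: $6.50 (Stratus) > $4.86 (Meridian) > $3.40 (Cobalt) > $2.71 (Rook) > $2.15 (Novara) > …
Calder ranks below slot 4 → no slot, pays nothing.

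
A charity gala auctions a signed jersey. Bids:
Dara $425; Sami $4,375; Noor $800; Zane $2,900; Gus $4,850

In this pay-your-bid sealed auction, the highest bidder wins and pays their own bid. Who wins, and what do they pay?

Gus pays $4,850

Bids ranked: 4,850 (Gus) > 4,375 (Sami) > 2,900 (Zane) > 800 (Noor) > 425 (Dara)
First-price: Gus pays what they bid, $4,850.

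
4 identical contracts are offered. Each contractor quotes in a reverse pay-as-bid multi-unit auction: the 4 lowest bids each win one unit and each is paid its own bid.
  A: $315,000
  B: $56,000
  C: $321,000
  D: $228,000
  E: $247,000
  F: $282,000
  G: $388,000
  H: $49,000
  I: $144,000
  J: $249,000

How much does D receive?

D is paid $228,000

Bids ranked low→high: 49,000 (H), 56,000 (B), 144,000 (I), 228,000 (D), 247,000 (E), 249,000 (J), …
The 4 lowest are H, B, I, D.
D wins → own bid $228,000.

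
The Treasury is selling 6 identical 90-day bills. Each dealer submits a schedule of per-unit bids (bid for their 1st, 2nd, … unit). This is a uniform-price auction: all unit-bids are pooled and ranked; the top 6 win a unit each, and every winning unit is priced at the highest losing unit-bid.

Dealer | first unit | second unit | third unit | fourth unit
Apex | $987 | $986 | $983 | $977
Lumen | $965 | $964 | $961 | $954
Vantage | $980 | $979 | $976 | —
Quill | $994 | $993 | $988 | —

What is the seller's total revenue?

Merging the schedules and taking the best 6: 994 (Quill-1), 993 (Quill-2), 988 (Quill-3), 987 (Apex-1), 986 (Apex-2), 983 (Apex-3)
First bid not allocated: $980.
Allocation: Apex 3, Quill 3. Every unit priced at $980.
Revenue = 6 × 980 = $5,880.

Total revenue: $5,880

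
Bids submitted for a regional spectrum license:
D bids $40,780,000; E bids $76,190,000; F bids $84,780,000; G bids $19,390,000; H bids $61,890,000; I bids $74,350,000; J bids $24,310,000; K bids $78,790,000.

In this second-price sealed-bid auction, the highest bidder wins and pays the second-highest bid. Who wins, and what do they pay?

Sorting bids: 84,780,000 (F) > 78,790,000 (K) > 76,190,000 (E) > 74,350,000 (I) > 61,890,000 (H) > 40,780,000 (D) > …
F wins with the highest bid; price is set by the runner-up at $78,790,000.

F pays $78,790,000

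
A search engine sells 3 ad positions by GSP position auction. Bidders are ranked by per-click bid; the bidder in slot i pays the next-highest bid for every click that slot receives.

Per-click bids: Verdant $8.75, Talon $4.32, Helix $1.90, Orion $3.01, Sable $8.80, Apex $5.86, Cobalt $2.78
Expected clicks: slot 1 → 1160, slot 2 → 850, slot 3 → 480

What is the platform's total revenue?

Total revenue: $17204.60

Sorting advertisers: $8.80 (Sable) > $8.75 (Verdant) > $5.86 (Apex) > $4.32 (Talon) > …
Slot 1: Sable pays $8.75 × 1160 = $10150.00
Slot 2: Verdant pays $5.86 × 850 = $4981.00
Slot 3: Apex pays $4.32 × 480 = $2073.60
Total = $17204.60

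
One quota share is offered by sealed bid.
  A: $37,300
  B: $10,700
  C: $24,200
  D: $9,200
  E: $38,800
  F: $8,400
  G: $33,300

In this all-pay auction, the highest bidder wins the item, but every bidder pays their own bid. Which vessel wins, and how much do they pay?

Bids ranked: 38,800 (E) > 37,300 (A) > 33,300 (G) > 24,200 (C) > 10,700 (B) > 9,200 (D) > …
E is highest and takes the item; every bidder forfeits their bid.

E pays $38,800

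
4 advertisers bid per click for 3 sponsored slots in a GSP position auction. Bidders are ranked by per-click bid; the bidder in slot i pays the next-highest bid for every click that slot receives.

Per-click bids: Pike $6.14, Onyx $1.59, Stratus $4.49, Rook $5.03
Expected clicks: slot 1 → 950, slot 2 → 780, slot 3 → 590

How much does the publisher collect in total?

Ranked by bid: $6.14 (Pike) > $5.03 (Rook) > $4.49 (Stratus) > $1.59 (Onyx)
Slot 1: Pike pays $5.03 × 950 = $4778.50
Slot 2: Rook pays $4.49 × 780 = $3502.20
Slot 3: Stratus pays $1.59 × 590 = $938.10
Total = $9218.80

Total revenue: $9218.80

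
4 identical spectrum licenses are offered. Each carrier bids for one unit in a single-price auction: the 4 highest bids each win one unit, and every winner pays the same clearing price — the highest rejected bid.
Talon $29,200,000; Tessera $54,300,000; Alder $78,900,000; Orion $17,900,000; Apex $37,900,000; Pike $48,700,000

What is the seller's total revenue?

Sorting: 78,900,000 (Alder), 54,300,000 (Tessera), 48,700,000 (Pike), 37,900,000 (Apex), 29,200,000 (Talon), 17,900,000 (Orion)
Top 4: Alder, Tessera, Pike, Apex.
Highest unsuccessful bid: $29,200,000 → clearing price.
Total revenue = 4 × $29,200,000 = $116,800,000.

Total revenue: $116,800,000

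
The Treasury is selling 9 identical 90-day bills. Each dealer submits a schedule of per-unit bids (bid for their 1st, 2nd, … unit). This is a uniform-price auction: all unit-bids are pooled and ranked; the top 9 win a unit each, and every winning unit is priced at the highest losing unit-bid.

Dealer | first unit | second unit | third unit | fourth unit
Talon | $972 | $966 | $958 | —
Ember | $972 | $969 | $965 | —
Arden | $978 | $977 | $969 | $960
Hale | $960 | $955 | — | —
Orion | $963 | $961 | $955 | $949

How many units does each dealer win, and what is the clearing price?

Arden 3, Ember 3, Orion 1, Talon 2; clearing price $961

Merging the schedules and taking the best 9: 978 (Arden-1), 977 (Arden-2), 972 (Talon-1), 972 (Ember-1), 969 (Ember-2), 969 (Arden-3), 966 (Talon-2), 965 (Ember-3), 963 (Orion-1)
Highest rejected unit-bid = $961.
Allocation: Arden 3, Ember 3, Orion 1, Talon 2.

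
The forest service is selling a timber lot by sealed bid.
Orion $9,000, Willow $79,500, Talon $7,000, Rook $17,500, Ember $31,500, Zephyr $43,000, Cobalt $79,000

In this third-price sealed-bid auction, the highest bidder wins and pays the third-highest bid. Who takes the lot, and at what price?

Bids in order: 79,500 (Willow) > 79,000 (Cobalt) > 43,000 (Zephyr) > 31,500 (Ember) > 17,500 (Rook) > 9,000 (Orion) > …
Willow is highest; pays the third-highest bid, $43,000.

Willow pays $43,000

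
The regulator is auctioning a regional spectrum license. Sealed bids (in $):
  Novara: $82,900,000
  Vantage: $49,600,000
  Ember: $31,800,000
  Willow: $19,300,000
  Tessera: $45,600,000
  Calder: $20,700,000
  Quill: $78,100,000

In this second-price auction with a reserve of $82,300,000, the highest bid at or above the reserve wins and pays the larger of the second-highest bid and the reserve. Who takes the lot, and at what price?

Sorting bids: 82,900,000 (Novara) > 78,100,000 (Quill) > 49,600,000 (Vantage) > 45,600,000 (Tessera) > 31,800,000 (Ember) > 20,700,000 (Calder) > …
Highest eligible bid: Novara at $82,900,000.
Second-highest bid $78,100,000 is below the reserve $82,300,000, so the reserve binds → payment $82,300,000.

Novara pays $82,300,000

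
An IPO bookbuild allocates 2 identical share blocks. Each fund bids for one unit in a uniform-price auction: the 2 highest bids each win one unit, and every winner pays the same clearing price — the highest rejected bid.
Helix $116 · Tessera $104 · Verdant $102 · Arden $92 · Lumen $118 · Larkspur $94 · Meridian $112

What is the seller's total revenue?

Total revenue: $224

Sorting: 118 (Lumen), 116 (Helix), 112 (Meridian), 104 (Tessera), …
The 2 highest are Lumen, Helix.
Clearing price = highest rejected bid = $112.
Total revenue = 2 × $112 = $224.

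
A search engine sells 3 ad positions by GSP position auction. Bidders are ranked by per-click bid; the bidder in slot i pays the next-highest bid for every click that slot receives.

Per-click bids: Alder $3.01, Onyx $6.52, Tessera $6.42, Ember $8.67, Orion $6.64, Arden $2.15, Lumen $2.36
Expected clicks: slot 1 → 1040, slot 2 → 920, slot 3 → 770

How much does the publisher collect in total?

Per-click bids in order: $8.67 (Ember) > $6.64 (Orion) > $6.52 (Onyx) > $6.42 (Tessera) > …
Slot 1: Ember pays $6.64 × 1040 = $6905.60
Slot 2: Orion pays $6.52 × 920 = $5998.40
Slot 3: Onyx pays $6.42 × 770 = $4943.40
Total = $17847.40

Total revenue: $17847.40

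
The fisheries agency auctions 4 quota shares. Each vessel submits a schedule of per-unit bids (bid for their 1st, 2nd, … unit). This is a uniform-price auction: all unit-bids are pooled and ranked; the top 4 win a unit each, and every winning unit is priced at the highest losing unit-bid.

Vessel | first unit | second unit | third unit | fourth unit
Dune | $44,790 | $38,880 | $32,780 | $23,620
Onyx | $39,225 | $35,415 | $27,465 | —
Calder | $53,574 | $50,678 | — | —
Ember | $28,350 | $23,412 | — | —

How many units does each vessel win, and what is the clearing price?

All unit-bids, highest first — top 4: 53,574 (Calder-1), 50,678 (Calder-2), 44,790 (Dune-1), 39,225 (Onyx-1)
First bid not allocated: $38,880.
Allocation: Calder 2, Dune 1, Onyx 1.

Calder 2, Dune 1, Onyx 1; clearing price $38,880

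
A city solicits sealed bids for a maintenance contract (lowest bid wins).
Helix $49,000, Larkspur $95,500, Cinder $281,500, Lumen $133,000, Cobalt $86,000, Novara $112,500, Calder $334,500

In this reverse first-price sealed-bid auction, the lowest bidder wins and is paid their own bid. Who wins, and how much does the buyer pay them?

Bids ranked: 49,000 (Helix) < 86,000 (Cobalt) < 95,500 (Larkspur) < 112,500 (Novara) < 133,000 (Lumen) < 281,500 (Cinder) < …
Helix has the lowest bid and is paid exactly that: $49,000.

Helix is paid $49,000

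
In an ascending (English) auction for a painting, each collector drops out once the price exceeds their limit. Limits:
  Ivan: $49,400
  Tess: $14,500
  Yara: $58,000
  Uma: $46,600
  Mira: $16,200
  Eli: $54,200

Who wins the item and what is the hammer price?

Yara wins at $54,200

Limits ranked: 58,000 (Yara) > 54,200 (Eli) > 49,400 (Ivan) > 46,600 (Uma) > 16,200 (Mira) > 14,500 (Tess)
Once the price passes $54,200, only Yara is left; the hammer falls at Eli's limit of $54,200.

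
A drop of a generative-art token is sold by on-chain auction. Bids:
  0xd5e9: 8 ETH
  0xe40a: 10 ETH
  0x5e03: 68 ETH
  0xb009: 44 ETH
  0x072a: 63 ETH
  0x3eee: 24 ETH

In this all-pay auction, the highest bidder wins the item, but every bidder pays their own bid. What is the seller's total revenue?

Bids in order: 68 (0x5e03) > 63 (0x072a) > 44 (0xb009) > 24 (0x3eee) > 10 (0xe40a) > 8 (0xd5e9)
0x5e03 wins with the top bid; all bids are sunk regardless.
Every bidder forfeits their bid regardless of winning.
Revenue = 8 + 10 + 68 + 44 + 63 + 24 = 217 ETH.

Total revenue: 217 ETH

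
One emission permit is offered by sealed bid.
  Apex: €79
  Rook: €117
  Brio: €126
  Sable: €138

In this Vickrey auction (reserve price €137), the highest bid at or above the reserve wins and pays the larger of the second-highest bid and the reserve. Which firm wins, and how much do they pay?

Rule: the highest bid at or above the reserve wins and pays the larger of the second-highest bid and the reserve.
Bids ranked: 138 (Sable) > 126 (Brio) > 117 (Rook) > 79 (Apex)
Highest eligible bid: Sable at €138.
max(second-highest €126, reserve €137) = €137.

Sable pays €137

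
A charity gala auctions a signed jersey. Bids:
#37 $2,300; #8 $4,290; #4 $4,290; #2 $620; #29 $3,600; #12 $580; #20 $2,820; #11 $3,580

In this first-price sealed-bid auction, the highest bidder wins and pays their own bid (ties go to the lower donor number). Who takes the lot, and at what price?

#4 pays $4,290

Bids ranked: 4,290 (#4) > 4,290 (#8) > 3,600 (#29) > 3,580 (#11) > 2,820 (#20) > 2,300 (#37) > …
#4 and #8 tie at $4,290; tie-break gives it to #4.
First-price: #4 pays what they bid, $4,290.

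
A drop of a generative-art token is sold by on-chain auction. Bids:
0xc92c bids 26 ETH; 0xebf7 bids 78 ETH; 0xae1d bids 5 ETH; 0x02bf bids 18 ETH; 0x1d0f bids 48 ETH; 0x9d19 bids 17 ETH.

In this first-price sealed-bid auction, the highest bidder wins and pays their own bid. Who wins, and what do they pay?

0xebf7 pays 78 ETH

Sorting bids: 78 (0xebf7) > 48 (0x1d0f) > 26 (0xc92c) > 18 (0x02bf) > 17 (0x9d19) > 5 (0xae1d)
First-price: 0xebf7 pays what they bid, 78 ETH.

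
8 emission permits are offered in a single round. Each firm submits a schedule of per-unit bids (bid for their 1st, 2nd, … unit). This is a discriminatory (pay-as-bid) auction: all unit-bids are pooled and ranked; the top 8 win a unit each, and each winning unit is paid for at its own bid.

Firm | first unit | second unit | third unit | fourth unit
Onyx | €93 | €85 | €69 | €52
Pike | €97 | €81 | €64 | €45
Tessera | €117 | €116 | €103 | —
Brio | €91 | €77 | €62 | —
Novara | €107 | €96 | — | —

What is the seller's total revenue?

Merging the schedules and taking the best 8: 117 (Tessera-1), 116 (Tessera-2), 107 (Novara-1), 103 (Tessera-3), 97 (Pike-1), 96 (Novara-2), 93 (Onyx-1), 91 (Brio-1)
Next rejected bid: €85 (not a price — pay-as-bid).
Each winning unit pays its own bid.
Revenue = 117 + 116 + 107 + 103 + 97 + 96 + 93 + 91 = €820.

Total revenue: €820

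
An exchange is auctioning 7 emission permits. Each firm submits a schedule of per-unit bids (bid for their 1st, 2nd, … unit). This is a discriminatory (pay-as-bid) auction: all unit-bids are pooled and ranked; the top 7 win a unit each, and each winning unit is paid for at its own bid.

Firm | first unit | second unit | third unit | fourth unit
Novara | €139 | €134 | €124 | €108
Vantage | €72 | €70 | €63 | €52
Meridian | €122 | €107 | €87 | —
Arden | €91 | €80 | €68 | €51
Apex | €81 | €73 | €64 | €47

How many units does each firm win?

All unit-bids, highest first — top 7: 139 (Novara-1), 134 (Novara-2), 124 (Novara-3), 122 (Meridian-1), 108 (Novara-4), 107 (Meridian-2), 91 (Arden-1)
Next rejected bid: €87 (not a price — pay-as-bid).
Allocation: Arden 1, Meridian 2, Novara 4.

Arden 1, Meridian 2, Novara 4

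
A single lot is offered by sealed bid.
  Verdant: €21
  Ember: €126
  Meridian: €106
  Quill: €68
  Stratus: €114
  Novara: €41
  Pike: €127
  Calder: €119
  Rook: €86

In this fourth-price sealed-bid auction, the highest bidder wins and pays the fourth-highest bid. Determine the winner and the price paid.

Pike pays €114

Sorting bids: 127 (Pike) > 126 (Ember) > 119 (Calder) > 114 (Stratus) > 106 (Meridian) > 86 (Rook) > …
Pike wins; payment is bid #4 in the ranking = €114.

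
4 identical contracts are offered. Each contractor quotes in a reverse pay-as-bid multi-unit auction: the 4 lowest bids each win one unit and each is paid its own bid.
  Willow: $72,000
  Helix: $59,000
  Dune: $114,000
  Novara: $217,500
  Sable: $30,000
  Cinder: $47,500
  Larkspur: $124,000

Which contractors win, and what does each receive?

Sable $30,000, Cinder $47,500, Helix $59,000, Willow $72,000

Ordering the bids: 30,000 (Sable), 47,500 (Cinder), 59,000 (Helix), 72,000 (Willow), 114,000 (Dune), 124,000 (Larkspur), …
Lowest 4: Sable, Cinder, Helix, Willow.
Each winner is paid its own bid: Sable $30,000, Cinder $47,500, Helix $59,000, Willow $72,000.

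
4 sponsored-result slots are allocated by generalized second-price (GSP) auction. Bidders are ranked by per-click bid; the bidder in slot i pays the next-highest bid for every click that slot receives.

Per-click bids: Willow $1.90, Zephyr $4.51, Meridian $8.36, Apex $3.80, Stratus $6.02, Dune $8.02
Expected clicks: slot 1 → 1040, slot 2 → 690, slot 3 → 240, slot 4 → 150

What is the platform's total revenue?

Total revenue: $14147.00

Ranked by bid: $8.36 (Meridian) > $8.02 (Dune) > $6.02 (Stratus) > $4.51 (Zephyr) > $3.80 (Apex) > …
Slot 1: Meridian pays $8.02 × 1040 = $8340.80
Slot 2: Dune pays $6.02 × 690 = $4153.80
Slot 3: Stratus pays $4.51 × 240 = $1082.40
Slot 4: Zephyr pays $3.80 × 150 = $570.00
Total = $14147.00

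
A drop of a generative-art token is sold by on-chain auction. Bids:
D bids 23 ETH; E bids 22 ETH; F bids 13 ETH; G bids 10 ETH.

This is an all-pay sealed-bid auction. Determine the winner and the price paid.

D pays 23 ETH

Sorting bids: 23 (D) > 22 (E) > 13 (F) > 10 (G)
D wins with the top bid; all bids are sunk regardless.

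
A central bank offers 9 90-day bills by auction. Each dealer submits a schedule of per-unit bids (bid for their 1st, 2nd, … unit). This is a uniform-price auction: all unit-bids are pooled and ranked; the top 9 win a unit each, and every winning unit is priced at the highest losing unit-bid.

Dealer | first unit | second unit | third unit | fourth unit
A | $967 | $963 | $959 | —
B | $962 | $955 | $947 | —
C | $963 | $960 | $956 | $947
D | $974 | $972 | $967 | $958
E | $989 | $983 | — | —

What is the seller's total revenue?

Total revenue: $8,640

Pooled unit-bids ranked (top 9): 989 (E-1), 983 (E-2), 974 (D-1), 972 (D-2), 967 (A-1), 967 (D-3), 963 (A-2), 963 (C-1), 962 (B-1)
First bid not allocated: $960.
Allocation: A 2, B 1, C 1, D 3, E 2. Every unit priced at $960.
Revenue = 9 × 960 = $8,640.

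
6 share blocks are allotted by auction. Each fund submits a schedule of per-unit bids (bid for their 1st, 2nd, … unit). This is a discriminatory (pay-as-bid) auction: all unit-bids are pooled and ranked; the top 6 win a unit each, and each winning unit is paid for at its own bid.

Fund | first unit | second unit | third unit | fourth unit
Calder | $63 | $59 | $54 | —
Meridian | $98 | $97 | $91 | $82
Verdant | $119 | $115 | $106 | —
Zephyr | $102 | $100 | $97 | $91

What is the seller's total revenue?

Pooled unit-bids ranked (top 6): 119 (Verdant-1), 115 (Verdant-2), 106 (Verdant-3), 102 (Zephyr-1), 100 (Zephyr-2), 98 (Meridian-1)
Next rejected bid: $97 (not a price — pay-as-bid).
Each winning unit pays its own bid.
Revenue = 119 + 115 + 106 + 102 + 100 + 98 = $640.

Total revenue: $640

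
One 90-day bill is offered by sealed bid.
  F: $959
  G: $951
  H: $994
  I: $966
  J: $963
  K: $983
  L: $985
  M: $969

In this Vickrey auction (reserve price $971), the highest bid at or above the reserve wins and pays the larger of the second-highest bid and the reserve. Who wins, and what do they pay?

Sorting bids: 994 (H) > 985 (L) > 983 (K) > 969 (M) > 966 (I) > 963 (J) > …
Highest eligible bid: H at $994.
max(second-highest $985, reserve $971) = $985; the reserve does not bind.

H pays $985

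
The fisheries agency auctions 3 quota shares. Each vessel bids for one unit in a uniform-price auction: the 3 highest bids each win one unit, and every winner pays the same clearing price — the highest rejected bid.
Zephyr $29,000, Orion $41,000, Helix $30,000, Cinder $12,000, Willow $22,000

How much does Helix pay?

Ordering the bids: 41,000 (Orion), 30,000 (Helix), 29,000 (Zephyr), 22,000 (Willow), 12,000 (Cinder)
Top 3: Orion, Helix, Zephyr.
Highest unsuccessful bid: $22,000 → clearing price.
Helix wins → pays $22,000.

Helix pays $22,000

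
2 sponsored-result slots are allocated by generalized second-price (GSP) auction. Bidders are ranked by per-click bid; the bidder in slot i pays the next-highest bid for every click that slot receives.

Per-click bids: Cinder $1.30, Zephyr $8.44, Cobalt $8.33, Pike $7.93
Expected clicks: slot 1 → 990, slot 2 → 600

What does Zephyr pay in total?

Per-click bids in order: $8.44 (Zephyr) > $8.33 (Cobalt) > $7.93 (Pike) > …
Zephyr holds slot 1 → pays next bid $8.33 × 990 clicks = $8246.70.

Zephyr pays $8246.70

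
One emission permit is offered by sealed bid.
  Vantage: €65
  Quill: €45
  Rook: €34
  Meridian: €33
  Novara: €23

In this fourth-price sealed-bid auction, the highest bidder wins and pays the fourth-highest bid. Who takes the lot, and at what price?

Rule: the highest bidder wins and pays the fourth-highest bid.
Bids ranked: 65 (Vantage) > 45 (Quill) > 34 (Rook) > 33 (Meridian) > 23 (Novara)
Vantage wins; payment is bid #4 in the ranking = €33.

Vantage pays €33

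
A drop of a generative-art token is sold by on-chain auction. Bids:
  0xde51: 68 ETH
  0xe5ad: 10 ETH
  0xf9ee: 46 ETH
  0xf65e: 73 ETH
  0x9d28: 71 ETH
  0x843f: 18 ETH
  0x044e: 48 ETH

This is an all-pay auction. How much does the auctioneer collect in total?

Total revenue: 334 ETH

Bids in order: 73 (0xf65e) > 71 (0x9d28) > 68 (0xde51) > 48 (0x044e) > 46 (0xf9ee) > 18 (0x843f) > …
0xf65e wins with the top bid; all bids are sunk regardless.
Every bidder forfeits their bid regardless of winning.
Revenue = 68 + 10 + 46 + 73 + 71 + 18 + 48 = 334 ETH.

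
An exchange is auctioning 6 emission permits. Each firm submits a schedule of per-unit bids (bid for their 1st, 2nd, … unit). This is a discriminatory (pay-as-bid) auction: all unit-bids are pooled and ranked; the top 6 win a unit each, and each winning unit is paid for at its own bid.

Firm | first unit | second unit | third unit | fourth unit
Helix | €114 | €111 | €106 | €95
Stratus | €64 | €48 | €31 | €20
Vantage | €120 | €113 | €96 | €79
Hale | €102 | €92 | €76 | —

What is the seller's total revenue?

Pooled unit-bids ranked (top 6): 120 (Vantage-1), 114 (Helix-1), 113 (Vantage-2), 111 (Helix-2), 106 (Helix-3), 102 (Hale-1)
Next rejected bid: €96 (not a price — pay-as-bid).
Each winning unit pays its own bid.
Revenue = 120 + 114 + 113 + 111 + 106 + 102 = €666.

Total revenue: €666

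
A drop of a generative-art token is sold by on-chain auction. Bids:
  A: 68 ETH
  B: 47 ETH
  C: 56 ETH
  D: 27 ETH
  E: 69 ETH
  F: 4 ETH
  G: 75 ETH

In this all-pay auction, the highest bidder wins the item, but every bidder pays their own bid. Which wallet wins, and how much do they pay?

Bids in order: 75 (G) > 69 (E) > 68 (A) > 56 (C) > 47 (B) > 27 (D) > …
G wins with the top bid; all bids are sunk regardless.

G pays 75 ETH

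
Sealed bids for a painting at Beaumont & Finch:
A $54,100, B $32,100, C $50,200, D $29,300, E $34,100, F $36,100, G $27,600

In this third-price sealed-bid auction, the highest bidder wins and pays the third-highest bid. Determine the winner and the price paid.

Rule: the highest bidder wins and pays the third-highest bid.
Bids in order: 54,100 (A) > 50,200 (C) > 36,100 (F) > 34,100 (E) > 32,100 (B) > 29,300 (D) > …
A wins; payment is bid #3 in the ranking = $36,100.

A pays $36,100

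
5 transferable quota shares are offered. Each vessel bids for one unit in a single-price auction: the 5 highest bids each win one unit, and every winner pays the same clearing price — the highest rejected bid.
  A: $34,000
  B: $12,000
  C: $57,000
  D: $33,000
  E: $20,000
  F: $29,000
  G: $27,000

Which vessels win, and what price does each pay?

C, A, D, F, G; each pays $20,000

Sorting: 57,000 (C), 34,000 (A), 33,000 (D), 29,000 (F), 27,000 (G), 20,000 (E), 12,000 (B)
The 5 highest are C, A, D, F, G.
First losing bid is E's $20,000, which sets the uniform price.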